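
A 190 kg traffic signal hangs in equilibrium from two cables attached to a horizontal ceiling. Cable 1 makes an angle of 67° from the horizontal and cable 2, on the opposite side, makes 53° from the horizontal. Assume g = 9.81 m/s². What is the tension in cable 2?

T_2 ≈ 841 N

Weight W = 190 × 9.81 = 1864 N acts straight down.
Horizontal: T_1 cos 67° = T_2 cos 53°  →  T_1 = 1.54 T_2.
Vertical: T_1 sin 67° + T_2 sin 53° = 1864.
Substituting the horizontal relation into the vertical equation gives 2.216 T_2 = 1864, so T_2 = 840.9 N.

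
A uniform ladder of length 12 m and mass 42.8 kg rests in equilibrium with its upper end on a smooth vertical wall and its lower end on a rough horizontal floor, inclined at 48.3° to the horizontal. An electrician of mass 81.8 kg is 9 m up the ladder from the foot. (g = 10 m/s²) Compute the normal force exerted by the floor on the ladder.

ΣF_y = 0: N_floor = 42.8×10 + 81.8×10 = 1246 N.

N_floor ≈ 1250 N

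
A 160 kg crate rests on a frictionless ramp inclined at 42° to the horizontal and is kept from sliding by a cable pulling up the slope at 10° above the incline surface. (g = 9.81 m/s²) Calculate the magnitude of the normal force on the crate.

N ≈ 981 N

Take axes along and perpendicular to the incline. Weight components: W sin 42° = 1050 N down-slope, W cos 42° = 1166 N into the surface.
Along incline: T cos 10° = W sin 42° → T = 1066 N.
Perpendicular: N = W cos 42° − T sin 10° = 981.2 N.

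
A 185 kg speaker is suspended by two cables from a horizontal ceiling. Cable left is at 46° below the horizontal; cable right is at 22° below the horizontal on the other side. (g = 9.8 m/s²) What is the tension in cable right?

T_right ≈ 1360 N

Weight W = 185 × 9.8 = 1813 N acts straight down.
Horizontal: T_left cos 46° = T_right cos 22°  →  T_left = 1.335 T_right.
Vertical: T_left sin 46° + T_right sin 22° = 1813.
Substituting the horizontal relation into the vertical equation gives 1.335 T_right = 1813, so T_right = 1358 N.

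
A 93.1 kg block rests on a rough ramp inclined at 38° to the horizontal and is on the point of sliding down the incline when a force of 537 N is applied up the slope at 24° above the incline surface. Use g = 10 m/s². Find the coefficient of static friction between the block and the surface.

On the verge of sliding down the incline, friction is at its maximum μN and acts up the slope.
Perpendicular to incline: N = W cos 38° − P sin 24° = 733.6 − 218.4 = 515.2 N.
Along incline: P cos 24° + μN = W sin 38° → μ = (W sin 38° − P cos 24°) / N = 0.1603.

μ ≈ 0.160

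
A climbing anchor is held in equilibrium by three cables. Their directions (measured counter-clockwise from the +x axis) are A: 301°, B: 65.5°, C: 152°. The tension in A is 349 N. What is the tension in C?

T_C ≈ 288 N

Resolve: ΣF_x = 349 cos 301° + T_B cos 65.5° + T_C cos 152° = 0.
        ΣF_y = 349 sin 301° + T_B sin 65.5° + T_C sin 152° = 0.
The known terms sum to (179.7, -299.2) N, so 0.4147 T_B − 0.8829 T_C = -179.7 and 0.9100 T_B + 0.4695 T_C = 299.2.
Solving simultaneously: T_B = 180.1 N, T_C = 288.2 N.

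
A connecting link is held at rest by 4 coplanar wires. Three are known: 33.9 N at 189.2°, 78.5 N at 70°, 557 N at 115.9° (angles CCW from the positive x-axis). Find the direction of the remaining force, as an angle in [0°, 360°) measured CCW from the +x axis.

Sum the known components: ΣF_x = -249.9 N, ΣF_y = 569.4 N.
For equilibrium the remaining force must supply (−ΣF_x, −ΣF_y) = (249.9, -569.4) N.
Magnitude = √((249.9)² + (-569.4)²) = 621.8 N; direction = atan2(-569.4, 249.9) = 293.7°.

θ ≈ 294°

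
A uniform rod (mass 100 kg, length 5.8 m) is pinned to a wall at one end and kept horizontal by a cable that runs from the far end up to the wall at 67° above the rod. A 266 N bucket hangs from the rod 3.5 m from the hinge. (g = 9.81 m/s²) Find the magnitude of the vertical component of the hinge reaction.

|H_y| ≈ 596 N

Take torques about the hinge: T sin 67° · 5.8 = 100×9.81×2.9 + 266×3.5 = 3775.9 N·m.
So T = 3775.9 / (0.9205 × 5.8) = 707.24 N.
ΣF_y = 0: H_y = (100×9.81 + 266) − T sin 67° = 1247 − 651.02 = 595.98 N.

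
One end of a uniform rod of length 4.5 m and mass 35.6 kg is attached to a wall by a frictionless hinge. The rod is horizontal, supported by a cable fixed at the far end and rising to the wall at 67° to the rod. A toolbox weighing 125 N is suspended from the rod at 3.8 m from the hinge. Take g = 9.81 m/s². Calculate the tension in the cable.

Take torques about the hinge: T sin 67° · 4.5 = 35.6×9.81×2.25 + 125×3.8 = 1260.8 N·m.
So T = 1260.8 / (0.9205 × 4.5) = 304.37 N.

T ≈ 304 N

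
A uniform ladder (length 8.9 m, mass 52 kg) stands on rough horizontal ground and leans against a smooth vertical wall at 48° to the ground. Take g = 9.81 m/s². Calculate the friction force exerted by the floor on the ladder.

f ≈ 230 N

Torques about the foot: N_wall · 8.9 sin 48° = 52×9.81×4.45 cos 48° → N_wall = 229.66 N.
ΣF_x = 0: f_floor = N_wall = 229.66 N.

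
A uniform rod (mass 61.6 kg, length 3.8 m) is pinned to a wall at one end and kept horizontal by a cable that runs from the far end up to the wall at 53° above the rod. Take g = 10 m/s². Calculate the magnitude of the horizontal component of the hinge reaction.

Take torques about the hinge: T sin 53° · 3.8 = 61.6×10×1.9 = 1170.4 N·m.
So T = 1170.4 / (0.7986 × 3.8) = 385.66 N.
ΣF_x = 0: H_x = T cos 53° = 232.09 N.

H_x ≈ 232 N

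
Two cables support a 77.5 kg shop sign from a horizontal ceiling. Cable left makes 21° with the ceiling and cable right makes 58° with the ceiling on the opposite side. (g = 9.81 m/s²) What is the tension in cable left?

T_left ≈ 410 N

Weight W = 77.5 × 9.81 = 760.3 N acts straight down.
Horizontal: T_left cos 21° = T_right cos 58°  →  T_right = 1.762 T_left.
Vertical: T_left sin 21° + T_right sin 58° = 760.3.
Substituting the horizontal relation into the vertical equation gives 1.852 T_left = 760.3, so T_left = 410.4 N.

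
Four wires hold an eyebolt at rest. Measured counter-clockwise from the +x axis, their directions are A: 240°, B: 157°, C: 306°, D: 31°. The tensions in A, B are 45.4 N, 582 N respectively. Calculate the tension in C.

Resolve: ΣF_x = 45.4 cos 240° + 582 cos 157° + T_C cos 306° + T_D cos 31° = 0.
        ΣF_y = 45.4 sin 240° + 582 sin 157° + T_C sin 306° + T_D sin 31° = 0.
The known terms sum to (-558.4, 188.1) N, so 0.5878 T_C + 0.8572 T_D = 558.4 and -0.8090 T_C + 0.5150 T_D = -188.1.
Solving simultaneously: T_C = 450.6 N, T_D = 342.5 N.

T_C ≈ 451 N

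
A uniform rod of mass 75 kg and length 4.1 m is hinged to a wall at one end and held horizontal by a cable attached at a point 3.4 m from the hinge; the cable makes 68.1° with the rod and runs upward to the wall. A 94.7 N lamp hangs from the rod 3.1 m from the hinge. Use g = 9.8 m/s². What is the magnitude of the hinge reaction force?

|H| ≈ 368 N

Take torques about the hinge: T sin 68.1° · 3.4 = 75×9.8×2.05 + 94.7×3.1 = 1800.3 N·m.
So T = 1800.3 / (0.9278 × 3.4) = 570.69 N.
ΣF_x = 0: H_x = T cos 68.1° = 212.86 N.
ΣF_y = 0: H_y = (75×9.8 + 94.7) − T sin 68.1° = 829.7 − 529.51 = 300.19 N.
|H| = √(H_x² + H_y²) = √((212.86)² + (300.19)²) = 368 N.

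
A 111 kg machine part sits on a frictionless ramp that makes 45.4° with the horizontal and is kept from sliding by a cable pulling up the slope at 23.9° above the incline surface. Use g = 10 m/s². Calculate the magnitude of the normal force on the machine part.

N ≈ 429 N

Take axes along and perpendicular to the incline. Weight components: W sin 45.4° = 790.3 N down-slope, W cos 45.4° = 779.4 N into the surface.
Along incline: T cos 23.9° = W sin 45.4° → T = 864.5 N.
Perpendicular: N = W cos 45.4° − T sin 23.9° = 429.2 N.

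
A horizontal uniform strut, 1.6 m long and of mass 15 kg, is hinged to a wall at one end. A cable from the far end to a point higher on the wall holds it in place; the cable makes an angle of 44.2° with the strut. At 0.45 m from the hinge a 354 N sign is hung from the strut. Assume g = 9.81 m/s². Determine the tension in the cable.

Take torques about the hinge: T sin 44.2° · 1.6 = 15×9.81×0.8 + 354×0.45 = 277.02 N·m.
So T = 277.02 / (0.6972 × 1.6) = 248.35 N.

T ≈ 248 N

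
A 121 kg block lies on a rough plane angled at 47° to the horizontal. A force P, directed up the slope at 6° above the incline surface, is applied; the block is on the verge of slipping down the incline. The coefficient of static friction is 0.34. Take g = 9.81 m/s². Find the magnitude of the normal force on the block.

On the verge of sliding down the incline, friction equals μN and acts up the slope.
Perpendicular: N + P sin 6° = W cos 47° = 809.5 N.
Along incline: P cos 6° + μN = W sin 47° with W sin 47° = 868.1 N.
Solving the pair for P and N: P = 618.2 N, N = 744.9 N (and f = μN = 253.3 N).

N ≈ 745 N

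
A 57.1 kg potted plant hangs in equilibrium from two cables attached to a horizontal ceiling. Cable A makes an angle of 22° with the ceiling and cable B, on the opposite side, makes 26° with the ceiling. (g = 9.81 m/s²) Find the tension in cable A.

T_A ≈ 677 N

Weight W = 57.1 × 9.81 = 560.2 N acts straight down.
Horizontal: T_A cos 22° = T_B cos 26°  →  T_B = 1.032 T_A.
Vertical: T_A sin 22° + T_B sin 26° = 560.2.
Substituting the horizontal relation into the vertical equation gives 0.8268 T_A = 560.2, so T_A = 677.5 N.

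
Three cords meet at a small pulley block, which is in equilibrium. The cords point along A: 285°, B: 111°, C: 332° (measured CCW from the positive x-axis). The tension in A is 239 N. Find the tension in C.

T_C ≈ 38.1 N

Resolve: ΣF_x = 239 cos 285° + T_B cos 111° + T_C cos 332° = 0.
        ΣF_y = 239 sin 285° + T_B sin 111° + T_C sin 332° = 0.
The known terms sum to (61.86, -230.9) N, so -0.3584 T_B + 0.8829 T_C = -61.86 and 0.9336 T_B − 0.4695 T_C = 230.9.
Solving simultaneously: T_B = 266.4 N, T_C = 38.08 N.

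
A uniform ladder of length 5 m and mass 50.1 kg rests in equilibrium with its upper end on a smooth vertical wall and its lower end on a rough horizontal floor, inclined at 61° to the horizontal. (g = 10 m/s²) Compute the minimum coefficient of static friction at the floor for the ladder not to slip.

μ_min ≈ 0.277

ΣF_y = 0: N_floor = 50.1×10 = 501 N.
Torques about the foot: N_wall · 5 sin 61° = 50.1×10×2.5 cos 61° → N_wall = 138.85 N.
ΣF_x = 0: f_floor = N_wall = 138.85 N.
μ_min = f_floor / N_floor = 138.85 / 501 = 0.2772.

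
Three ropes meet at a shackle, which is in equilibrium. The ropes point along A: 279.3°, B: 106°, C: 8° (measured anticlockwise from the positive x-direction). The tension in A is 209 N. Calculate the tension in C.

Resolve: ΣF_x = 209 cos 279.3° + T_B cos 106° + T_C cos 8° = 0.
        ΣF_y = 209 sin 279.3° + T_B sin 106° + T_C sin 8° = 0.
The known terms sum to (33.78, -206.3) N, so -0.2756 T_B + 0.9903 T_C = -33.78 and 0.9613 T_B + 0.1392 T_C = 206.3.
Solving simultaneously: T_B = 211 N, T_C = 24.62 N.

T_C ≈ 24.6 N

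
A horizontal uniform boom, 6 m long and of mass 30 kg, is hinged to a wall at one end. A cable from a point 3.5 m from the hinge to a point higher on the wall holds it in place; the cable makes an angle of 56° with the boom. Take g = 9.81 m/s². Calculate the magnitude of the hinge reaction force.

Take torques about the hinge: T sin 56° · 3.5 = 30×9.81×3 = 882.9 N·m.
So T = 882.9 / (0.8290 × 3.5) = 304.28 N.
ΣF_x = 0: H_x = T cos 56° = 170.15 N.
ΣF_y = 0: H_y = (30×9.81) − T sin 56° = 294.3 − 252.26 = 42.043 N.
|H| = √(H_x² + H_y²) = √((170.15)² + (42.043)²) = 175.27 N.

|H| ≈ 175 N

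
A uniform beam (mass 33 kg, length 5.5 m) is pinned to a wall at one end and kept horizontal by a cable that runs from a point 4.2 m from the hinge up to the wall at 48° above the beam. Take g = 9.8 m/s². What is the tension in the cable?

Take torques about the hinge: T sin 48° · 4.2 = 33×9.8×2.75 = 889.35 N·m.
So T = 889.35 / (0.7431 × 4.2) = 284.94 N.

T ≈ 285 N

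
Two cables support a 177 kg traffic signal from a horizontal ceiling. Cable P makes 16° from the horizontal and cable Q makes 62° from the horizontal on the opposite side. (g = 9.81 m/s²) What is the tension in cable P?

T_P ≈ 833 N

Weight W = 177 × 9.81 = 1736 N acts straight down.
Horizontal: T_P cos 16° = T_Q cos 62°  →  T_Q = 2.048 T_P.
Vertical: T_P sin 16° + T_Q sin 62° = 1736.
Substituting the horizontal relation into the vertical equation gives 2.084 T_P = 1736, so T_P = 833.4 N.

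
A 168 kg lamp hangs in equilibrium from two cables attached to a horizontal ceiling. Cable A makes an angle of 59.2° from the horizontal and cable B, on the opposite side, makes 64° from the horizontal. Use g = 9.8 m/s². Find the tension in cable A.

Weight W = 168 × 9.8 = 1646 N acts straight down.
Horizontal: T_A cos 59.2° = T_B cos 64°  →  T_B = 1.168 T_A.
Vertical: T_A sin 59.2° + T_B sin 64° = 1646.
Substituting the horizontal relation into the vertical equation gives 1.909 T_A = 1646, so T_A = 862.5 N.

T_A ≈ 863 N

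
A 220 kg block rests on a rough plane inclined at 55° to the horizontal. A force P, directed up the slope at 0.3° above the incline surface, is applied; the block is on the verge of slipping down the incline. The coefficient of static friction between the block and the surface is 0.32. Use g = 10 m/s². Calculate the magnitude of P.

On the verge of sliding down the incline, friction equals μN and acts up the slope.
Perpendicular: N + P sin 0.3° = W cos 55° = 1262 N.
Along incline: P cos 0.3° + μN = W sin 55° with W sin 55° = 1802 N.
Solving the pair for P and N: P = 1401 N, N = 1255 N (and f = μN = 401.5 N).

P ≈ 1400 N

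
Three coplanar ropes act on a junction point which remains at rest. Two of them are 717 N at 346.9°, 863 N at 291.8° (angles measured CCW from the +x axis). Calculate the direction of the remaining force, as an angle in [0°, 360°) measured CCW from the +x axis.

θ ≈ 137°

Sum the known components: ΣF_x = 1019 N, ΣF_y = -963.8 N.
For equilibrium the remaining force must supply (−ΣF_x, −ΣF_y) = (-1019, 963.8) N.
Magnitude = √((-1019)² + (963.8)²) = 1402 N; direction = atan2(963.8, -1019) = 136.6°.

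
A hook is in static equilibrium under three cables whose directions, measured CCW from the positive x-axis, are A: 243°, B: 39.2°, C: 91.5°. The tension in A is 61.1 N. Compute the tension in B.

Resolve: ΣF_x = 61.1 cos 243° + T_B cos 39.2° + T_C cos 91.5° = 0.
        ΣF_y = 61.1 sin 243° + T_B sin 39.2° + T_C sin 91.5° = 0.
The known terms sum to (-27.74, -54.44) N, so 0.7749 T_B − 0.0262 T_C = 27.74 and 0.6320 T_B + 0.9997 T_C = 54.44.
Solving simultaneously: T_B = 36.85 N, T_C = 31.16 N.

T_B ≈ 36.8 N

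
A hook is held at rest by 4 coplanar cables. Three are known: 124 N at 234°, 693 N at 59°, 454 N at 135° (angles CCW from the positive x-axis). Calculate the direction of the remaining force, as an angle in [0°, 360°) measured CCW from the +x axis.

Sum the known components: ΣF_x = -36.99 N, ΣF_y = 814.7 N.
For equilibrium the remaining force must supply (−ΣF_x, −ΣF_y) = (36.99, -814.7) N.
Magnitude = √((36.99)² + (-814.7)²) = 815.6 N; direction = atan2(-814.7, 36.99) = 272.6°.

θ ≈ 273°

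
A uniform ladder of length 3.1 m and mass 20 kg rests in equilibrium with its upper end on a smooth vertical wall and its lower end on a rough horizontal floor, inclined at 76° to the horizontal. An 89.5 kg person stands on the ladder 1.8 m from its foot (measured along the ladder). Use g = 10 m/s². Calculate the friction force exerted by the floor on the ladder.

f ≈ 155 N

Torques about the foot: N_wall · 3.1 sin 76° = 20×10×1.55 cos 76° + 89.5×10×1.8 cos 76° → N_wall = 154.5 N.
ΣF_x = 0: f_floor = N_wall = 154.5 N.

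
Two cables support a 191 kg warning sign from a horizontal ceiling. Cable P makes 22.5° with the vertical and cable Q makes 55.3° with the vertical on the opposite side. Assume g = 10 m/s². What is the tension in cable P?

Angles from the horizontal: cable P is 90° − 22.5° = 67.5°, cable Q is 90° − 55.3° = 34.7°.
Weight W = 191 × 10 = 1910 N acts straight down.
Horizontal: T_P cos 67.5° = T_Q cos 34.7°  →  T_Q = 0.4655 T_P.
Vertical: T_P sin 67.5° + T_Q sin 34.7° = 1910.
Substituting the horizontal relation into the vertical equation gives 1.189 T_P = 1910, so T_P = 1607 N.

T_P ≈ 1610 N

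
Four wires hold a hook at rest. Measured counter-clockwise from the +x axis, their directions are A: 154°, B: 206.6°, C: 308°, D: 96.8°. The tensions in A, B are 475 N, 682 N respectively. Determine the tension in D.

T_D ≈ 1690 N

Resolve: ΣF_x = 475 cos 154° + 682 cos 206.6° + T_C cos 308° + T_D cos 96.8° = 0.
        ΣF_y = 475 sin 154° + 682 sin 206.6° + T_C sin 308° + T_D sin 96.8° = 0.
The known terms sum to (-1037, -97.15) N, so 0.6157 T_C − 0.1184 T_D = 1037 and -0.7880 T_C + 0.9930 T_D = 97.15.
Solving simultaneously: T_C = 2009 N, T_D = 1693 N.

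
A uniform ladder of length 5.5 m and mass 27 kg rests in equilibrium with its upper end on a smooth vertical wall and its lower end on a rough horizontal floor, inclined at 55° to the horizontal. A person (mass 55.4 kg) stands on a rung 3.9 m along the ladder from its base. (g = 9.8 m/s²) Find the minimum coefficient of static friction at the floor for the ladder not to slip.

μ_min ≈ 0.449

ΣF_y = 0: N_floor = 27×9.8 + 55.4×9.8 = 807.52 N.
Torques about the foot: N_wall · 5.5 sin 55° = 27×9.8×2.75 cos 55° + 55.4×9.8×3.9 cos 55° → N_wall = 362.2 N.
ΣF_x = 0: f_floor = N_wall = 362.2 N.
μ_min = f_floor / N_floor = 362.2 / 807.52 = 0.4485.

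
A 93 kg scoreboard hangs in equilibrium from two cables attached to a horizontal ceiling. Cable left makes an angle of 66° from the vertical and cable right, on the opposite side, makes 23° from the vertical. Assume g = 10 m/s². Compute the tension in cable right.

Angles from the horizontal: cable left is 90° − 66° = 24°, cable right is 90° − 23° = 67°.
Weight W = 93 × 10 = 930 N acts straight down.
Horizontal: T_left cos 24° = T_right cos 67°  →  T_left = 0.4277 T_right.
Vertical: T_left sin 24° + T_right sin 67° = 930.
Substituting the horizontal relation into the vertical equation gives 1.094 T_right = 930, so T_right = 849.7 N.

T_right ≈ 850 N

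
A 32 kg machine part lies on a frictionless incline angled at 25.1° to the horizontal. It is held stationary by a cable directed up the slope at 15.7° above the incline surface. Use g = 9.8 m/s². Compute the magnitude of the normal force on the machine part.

Take axes along and perpendicular to the incline. Weight components: W sin 25.1° = 133 N down-slope, W cos 25.1° = 284 N into the surface.
Along incline: T cos 15.7° = W sin 25.1° → T = 138.2 N.
Perpendicular: N = W cos 25.1° − T sin 15.7° = 246.6 N.

N ≈ 247 N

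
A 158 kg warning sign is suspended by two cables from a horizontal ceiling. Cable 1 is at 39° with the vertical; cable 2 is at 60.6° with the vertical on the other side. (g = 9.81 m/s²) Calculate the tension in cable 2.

T_2 ≈ 989 N

Angles from the horizontal: cable 1 is 90° − 39° = 51°, cable 2 is 90° − 60.6° = 29.4°.
Weight W = 158 × 9.81 = 1550 N acts straight down.
Horizontal: T_1 cos 51° = T_2 cos 29.4°  →  T_1 = 1.384 T_2.
Vertical: T_1 sin 51° + T_2 sin 29.4° = 1550.
Substituting the horizontal relation into the vertical equation gives 1.567 T_2 = 1550, so T_2 = 989.3 N.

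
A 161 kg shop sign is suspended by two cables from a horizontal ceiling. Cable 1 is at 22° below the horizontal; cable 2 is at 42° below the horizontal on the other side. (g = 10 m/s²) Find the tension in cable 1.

T_1 ≈ 1330 N

Weight W = 161 × 10 = 1610 N acts straight down.
Horizontal: T_1 cos 22° = T_2 cos 42°  →  T_2 = 1.248 T_1.
Vertical: T_1 sin 22° + T_2 sin 42° = 1610.
Substituting the horizontal relation into the vertical equation gives 1.209 T_1 = 1610, so T_1 = 1331 N.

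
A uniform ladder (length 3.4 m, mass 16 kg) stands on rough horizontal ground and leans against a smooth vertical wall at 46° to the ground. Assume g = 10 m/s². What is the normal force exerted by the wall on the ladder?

Torques about the foot: N_wall · 3.4 sin 46° = 16×10×1.7 cos 46° → N_wall = 77.255 N.

N_wall ≈ 77.3 N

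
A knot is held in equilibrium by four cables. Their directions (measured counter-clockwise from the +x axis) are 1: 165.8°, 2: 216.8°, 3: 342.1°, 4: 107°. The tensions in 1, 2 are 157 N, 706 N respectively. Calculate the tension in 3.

Resolve: ΣF_x = 157 cos 165.8° + 706 cos 216.8° + T_3 cos 342.1° + T_4 cos 107° = 0.
        ΣF_y = 157 sin 165.8° + 706 sin 216.8° + T_3 sin 342.1° + T_4 sin 107° = 0.
The known terms sum to (-717.5, -384.4) N, so 0.9516 T_3 − 0.2924 T_4 = 717.5 and -0.3074 T_3 + 0.9563 T_4 = 384.4.
Solving simultaneously: T_3 = 973.7 N, T_4 = 714.9 N.

T_3 ≈ 974 N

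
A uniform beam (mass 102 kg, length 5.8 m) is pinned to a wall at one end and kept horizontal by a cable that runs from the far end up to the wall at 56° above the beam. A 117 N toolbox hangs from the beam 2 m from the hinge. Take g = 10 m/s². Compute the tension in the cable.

Take torques about the hinge: T sin 56° · 5.8 = 102×10×2.9 + 117×2 = 3192 N·m.
So T = 3192 / (0.8290 × 5.8) = 663.84 N.

T ≈ 664 N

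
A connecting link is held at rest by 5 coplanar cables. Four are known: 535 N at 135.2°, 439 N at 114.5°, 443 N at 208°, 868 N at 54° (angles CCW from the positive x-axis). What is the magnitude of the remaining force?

F ≈ 1350 N

Sum the known components: ΣF_x = -442.6 N, ΣF_y = 1271 N.
For equilibrium the remaining force must supply (−ΣF_x, −ΣF_y) = (442.6, -1271) N.
Magnitude = √((442.6)² + (-1271)²) = 1346 N; direction = atan2(-1271, 442.6) = 289.2°.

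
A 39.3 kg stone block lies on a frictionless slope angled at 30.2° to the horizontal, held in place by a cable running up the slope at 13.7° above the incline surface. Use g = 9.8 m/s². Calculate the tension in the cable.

Take axes along and perpendicular to the incline. Weight components: W sin 30.2° = 193.7 N down-slope, W cos 30.2° = 332.9 N into the surface.
Along incline: T cos 13.7° = W sin 30.2° → T = 199.4 N.
Perpendicular: N = W cos 30.2° − T sin 13.7° = 285.6 N.

T ≈ 199 N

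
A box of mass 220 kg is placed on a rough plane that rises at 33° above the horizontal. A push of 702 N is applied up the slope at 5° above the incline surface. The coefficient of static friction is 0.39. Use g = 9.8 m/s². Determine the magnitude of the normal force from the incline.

N ≈ 1750 N

Axes along / perpendicular to the incline. W sin 33° = 1174 N down-slope; W cos 33° = 1808 N into the surface.
Perpendicular: N = W cos 33° − P sin 5° = 1808 − 61.18 = 1747 N.
Along incline: P cos 5° + f = W sin 33° (friction acts up-slope) → f = 1174 − 699.3 = 474.9 N.
|f| = 474.9 N ≤ μN = 681.3 N, so the box is indeed static.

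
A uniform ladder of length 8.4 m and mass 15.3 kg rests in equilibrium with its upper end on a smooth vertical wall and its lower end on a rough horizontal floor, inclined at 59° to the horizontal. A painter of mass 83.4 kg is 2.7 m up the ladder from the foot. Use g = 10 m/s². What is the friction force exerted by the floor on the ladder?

Torques about the foot: N_wall · 8.4 sin 59° = 15.3×10×4.2 cos 59° + 83.4×10×2.7 cos 59° → N_wall = 207.04 N.
ΣF_x = 0: f_floor = N_wall = 207.04 N.

f ≈ 207 N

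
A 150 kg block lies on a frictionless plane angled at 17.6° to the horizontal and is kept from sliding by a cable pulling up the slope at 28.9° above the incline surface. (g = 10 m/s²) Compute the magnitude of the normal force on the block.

N ≈ 1180 N

Take axes along and perpendicular to the incline. Weight components: W sin 17.6° = 453.6 N down-slope, W cos 17.6° = 1430 N into the surface.
Along incline: T cos 28.9° = W sin 17.6° → T = 518.1 N.
Perpendicular: N = W cos 17.6° − T sin 28.9° = 1179 N.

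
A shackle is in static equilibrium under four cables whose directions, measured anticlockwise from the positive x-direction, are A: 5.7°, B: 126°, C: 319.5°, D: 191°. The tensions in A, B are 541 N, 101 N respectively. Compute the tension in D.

Resolve: ΣF_x = 541 cos 5.7° + 101 cos 126° + T_C cos 319.5° + T_D cos 191° = 0.
        ΣF_y = 541 sin 5.7° + 101 sin 126° + T_C sin 319.5° + T_D sin 191° = 0.
The known terms sum to (479, 135.4) N, so 0.7604 T_C − 0.9816 T_D = -479 and -0.6494 T_C − 0.1908 T_D = -135.4.
Solving simultaneously: T_C = 53.11 N, T_D = 529.1 N.

T_D ≈ 529 N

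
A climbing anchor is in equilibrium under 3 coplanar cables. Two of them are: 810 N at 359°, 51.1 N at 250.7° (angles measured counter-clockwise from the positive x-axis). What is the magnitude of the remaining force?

Sum the known components: ΣF_x = 793 N, ΣF_y = -62.36 N.
For equilibrium the remaining force must supply (−ΣF_x, −ΣF_y) = (-793, 62.36) N.
Magnitude = √((-793)² + (62.36)²) = 795.4 N; direction = atan2(62.36, -793) = 175.5°.

F ≈ 795 N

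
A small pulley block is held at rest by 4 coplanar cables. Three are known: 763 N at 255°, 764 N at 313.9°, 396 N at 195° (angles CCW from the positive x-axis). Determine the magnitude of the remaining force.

Sum the known components: ΣF_x = -50.23 N, ΣF_y = -1390 N.
For equilibrium the remaining force must supply (−ΣF_x, −ΣF_y) = (50.23, 1390) N.
Magnitude = √((50.23)² + (1390)²) = 1391 N; direction = atan2(1390, 50.23) = 87.9°.

F ≈ 1390 N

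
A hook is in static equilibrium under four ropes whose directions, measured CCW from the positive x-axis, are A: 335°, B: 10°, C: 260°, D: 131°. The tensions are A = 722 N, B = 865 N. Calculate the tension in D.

Resolve: ΣF_x = 722 cos 335° + 865 cos 10° + T_C cos 260° + T_D cos 131° = 0.
        ΣF_y = 722 sin 335° + 865 sin 10° + T_C sin 260° + T_D sin 131° = 0.
The known terms sum to (1506, -154.9) N, so -0.1736 T_C − 0.6561 T_D = -1506 and -0.9848 T_C + 0.7547 T_D = 154.9.
Solving simultaneously: T_C = 1332 N, T_D = 1943 N.

T_D ≈ 1940 N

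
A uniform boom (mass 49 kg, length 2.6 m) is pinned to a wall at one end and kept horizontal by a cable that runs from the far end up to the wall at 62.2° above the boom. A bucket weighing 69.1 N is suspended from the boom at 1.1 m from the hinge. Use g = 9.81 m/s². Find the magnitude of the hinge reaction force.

|H| ≈ 314 N

Take torques about the hinge: T sin 62.2° · 2.6 = 49×9.81×1.3 + 69.1×1.1 = 700.91 N·m.
So T = 700.91 / (0.8846 × 2.6) = 304.75 N.
ΣF_x = 0: H_x = T cos 62.2° = 142.13 N.
ΣF_y = 0: H_y = (49×9.81 + 69.1) − T sin 62.2° = 549.79 − 269.58 = 280.21 N.
|H| = √(H_x² + H_y²) = √((142.13)² + (280.21)²) = 314.2 N.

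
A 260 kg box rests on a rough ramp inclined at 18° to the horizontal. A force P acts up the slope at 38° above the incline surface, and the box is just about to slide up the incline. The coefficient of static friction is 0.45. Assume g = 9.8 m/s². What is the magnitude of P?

P ≈ 1760 N

On the verge of sliding up the incline, friction equals μN and acts down the slope.
Perpendicular: N + P sin 38° = W cos 18° = 2423 N.
Along incline: P cos 38° = W sin 18° + μN  with W sin 18° = 787.4 N.
Solving the pair for P and N: P = 1763 N, N = 1338 N (and f = μN = 602 N).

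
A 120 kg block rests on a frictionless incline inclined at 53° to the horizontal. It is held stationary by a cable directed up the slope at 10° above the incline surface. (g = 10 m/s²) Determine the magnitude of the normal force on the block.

N ≈ 553 N

Take axes along and perpendicular to the incline. Weight components: W sin 53° = 958.4 N down-slope, W cos 53° = 722.2 N into the surface.
Along incline: T cos 10° = W sin 53° → T = 973.1 N.
Perpendicular: N = W cos 53° − T sin 10° = 553.2 N.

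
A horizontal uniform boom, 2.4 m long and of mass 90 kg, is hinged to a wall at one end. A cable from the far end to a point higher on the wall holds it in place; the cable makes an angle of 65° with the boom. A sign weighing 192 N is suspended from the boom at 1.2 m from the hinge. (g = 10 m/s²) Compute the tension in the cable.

T ≈ 602 N

Take torques about the hinge: T sin 65° · 2.4 = 90×10×1.2 + 192×1.2 = 1310.4 N·m.
So T = 1310.4 / (0.9063 × 2.4) = 602.44 N.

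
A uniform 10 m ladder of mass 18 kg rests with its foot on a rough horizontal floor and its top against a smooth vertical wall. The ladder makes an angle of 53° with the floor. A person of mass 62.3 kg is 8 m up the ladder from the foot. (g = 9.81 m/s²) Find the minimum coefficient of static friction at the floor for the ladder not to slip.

ΣF_y = 0: N_floor = 18×9.81 + 62.3×9.81 = 787.74 N.
Torques about the foot: N_wall · 10 sin 53° = 18×9.81×5 cos 53° + 62.3×9.81×8 cos 53° → N_wall = 434.97 N.
ΣF_x = 0: f_floor = N_wall = 434.97 N.
μ_min = f_floor / N_floor = 434.97 / 787.74 = 0.5522.

μ_min ≈ 0.552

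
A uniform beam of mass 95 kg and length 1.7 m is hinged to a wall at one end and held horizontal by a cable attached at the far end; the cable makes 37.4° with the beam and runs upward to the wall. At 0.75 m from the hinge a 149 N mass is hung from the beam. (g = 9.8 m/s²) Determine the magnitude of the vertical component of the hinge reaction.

Take torques about the hinge: T sin 37.4° · 1.7 = 95×9.8×0.85 + 149×0.75 = 903.1 N·m.
So T = 903.1 / (0.6074 × 1.7) = 874.64 N.
ΣF_y = 0: H_y = (95×9.8 + 149) − T sin 37.4° = 1080 − 531.24 = 548.76 N.

|H_y| ≈ 549 N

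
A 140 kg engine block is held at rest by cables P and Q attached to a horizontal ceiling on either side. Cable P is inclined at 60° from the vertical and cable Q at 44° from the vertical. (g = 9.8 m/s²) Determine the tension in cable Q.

T_Q ≈ 1220 N

Angles from the horizontal: cable P is 90° − 60° = 30°, cable Q is 90° − 44° = 46°.
Weight W = 140 × 9.8 = 1372 N acts straight down.
Horizontal: T_P cos 30° = T_Q cos 46°  →  T_P = 0.8021 T_Q.
Vertical: T_P sin 30° + T_Q sin 46° = 1372.
Substituting the horizontal relation into the vertical equation gives 1.12 T_Q = 1372, so T_Q = 1225 N.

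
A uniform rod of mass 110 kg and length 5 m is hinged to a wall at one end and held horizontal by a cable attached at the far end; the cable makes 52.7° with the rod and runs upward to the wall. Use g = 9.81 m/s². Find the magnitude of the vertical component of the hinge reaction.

Take torques about the hinge: T sin 52.7° · 5 = 110×9.81×2.5 = 2697.8 N·m.
So T = 2697.8 / (0.7955 × 5) = 678.28 N.
ΣF_y = 0: H_y = (110×9.81) − T sin 52.7° = 1079.1 − 539.55 = 539.55 N.

|H_y| ≈ 540 N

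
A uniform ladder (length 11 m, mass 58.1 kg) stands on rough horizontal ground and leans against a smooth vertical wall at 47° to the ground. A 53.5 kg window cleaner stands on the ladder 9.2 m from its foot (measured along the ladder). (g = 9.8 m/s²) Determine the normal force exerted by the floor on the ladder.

N_floor ≈ 1090 N

ΣF_y = 0: N_floor = 58.1×9.8 + 53.5×9.8 = 1093.7 N.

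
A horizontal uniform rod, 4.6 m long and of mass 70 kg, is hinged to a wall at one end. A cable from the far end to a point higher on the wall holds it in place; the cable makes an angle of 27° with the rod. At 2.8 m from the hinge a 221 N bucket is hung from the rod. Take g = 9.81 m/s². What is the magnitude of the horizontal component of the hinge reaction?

Take torques about the hinge: T sin 27° · 4.6 = 70×9.81×2.3 + 221×2.8 = 2198.2 N·m.
So T = 2198.2 / (0.4540 × 4.6) = 1052.6 N.
ΣF_x = 0: H_x = T cos 27° = 937.88 N.

H_x ≈ 938 N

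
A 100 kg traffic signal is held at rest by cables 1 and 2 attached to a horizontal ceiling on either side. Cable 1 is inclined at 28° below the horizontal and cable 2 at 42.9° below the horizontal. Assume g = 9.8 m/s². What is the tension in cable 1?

T_1 ≈ 760 N

Weight W = 100 × 9.8 = 980 N acts straight down.
Horizontal: T_1 cos 28° = T_2 cos 42.9°  →  T_2 = 1.205 T_1.
Vertical: T_1 sin 28° + T_2 sin 42.9° = 980.
Substituting the horizontal relation into the vertical equation gives 1.29 T_1 = 980, so T_1 = 759.7 N.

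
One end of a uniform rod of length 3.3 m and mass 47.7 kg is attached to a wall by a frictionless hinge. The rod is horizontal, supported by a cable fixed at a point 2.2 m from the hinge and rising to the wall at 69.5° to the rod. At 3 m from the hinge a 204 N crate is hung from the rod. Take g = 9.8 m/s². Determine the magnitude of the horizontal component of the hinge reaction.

Take torques about the hinge: T sin 69.5° · 2.2 = 47.7×9.8×1.65 + 204×3 = 1383.3 N·m.
So T = 1383.3 / (0.9367 × 2.2) = 671.29 N.
ΣF_x = 0: H_x = T cos 69.5° = 235.09 N.

H_x ≈ 235 N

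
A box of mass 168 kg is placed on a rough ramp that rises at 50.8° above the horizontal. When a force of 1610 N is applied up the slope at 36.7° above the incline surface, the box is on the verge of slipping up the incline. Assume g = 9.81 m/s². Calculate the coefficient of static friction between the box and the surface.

μ ≈ 0.172

On the verge of sliding up the incline, friction is at its maximum μN and acts down the slope.
Perpendicular to incline: N = W cos 50.8° − P sin 36.7° = 1042 − 962.2 = 79.46 N.
Along incline: P cos 36.7° − μN = W sin 50.8° → μ = −(W sin 50.8° − P cos 36.7°) / N = 0.1723.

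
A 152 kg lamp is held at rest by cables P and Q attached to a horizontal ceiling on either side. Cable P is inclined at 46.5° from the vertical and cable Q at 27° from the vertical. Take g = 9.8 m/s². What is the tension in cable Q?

Angles from the horizontal: cable P is 90° − 46.5° = 43.5°, cable Q is 90° − 27° = 63°.
Weight W = 152 × 9.8 = 1490 N acts straight down.
Horizontal: T_P cos 43.5° = T_Q cos 63°  →  T_P = 0.6259 T_Q.
Vertical: T_P sin 43.5° + T_Q sin 63° = 1490.
Substituting the horizontal relation into the vertical equation gives 1.322 T_Q = 1490, so T_Q = 1127 N.

T_Q ≈ 1130 N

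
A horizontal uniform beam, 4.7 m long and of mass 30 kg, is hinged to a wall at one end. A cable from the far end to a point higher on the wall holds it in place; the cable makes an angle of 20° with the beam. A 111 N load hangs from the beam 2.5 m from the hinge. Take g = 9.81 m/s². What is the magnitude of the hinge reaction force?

Take torques about the hinge: T sin 20° · 4.7 = 30×9.81×2.35 + 111×2.5 = 969.11 N·m.
So T = 969.11 / (0.3420 × 4.7) = 602.87 N.
ΣF_x = 0: H_x = T cos 20° = 566.51 N.
ΣF_y = 0: H_y = (30×9.81 + 111) − T sin 20° = 405.3 − 206.19 = 199.11 N.
|H| = √(H_x² + H_y²) = √((566.51)² + (199.11)²) = 600.48 N.

|H| ≈ 600 N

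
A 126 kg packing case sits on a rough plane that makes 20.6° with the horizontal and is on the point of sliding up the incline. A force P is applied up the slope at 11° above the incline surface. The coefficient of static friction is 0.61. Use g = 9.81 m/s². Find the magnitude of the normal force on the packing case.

On the verge of sliding up the incline, friction equals μN and acts down the slope.
Perpendicular: N + P sin 11° = W cos 20.6° = 1157 N.
Along incline: P cos 11° = W sin 20.6° + μN  with W sin 20.6° = 434.9 N.
Solving the pair for P and N: P = 1039 N, N = 958.8 N (and f = μN = 584.9 N).

N ≈ 959 N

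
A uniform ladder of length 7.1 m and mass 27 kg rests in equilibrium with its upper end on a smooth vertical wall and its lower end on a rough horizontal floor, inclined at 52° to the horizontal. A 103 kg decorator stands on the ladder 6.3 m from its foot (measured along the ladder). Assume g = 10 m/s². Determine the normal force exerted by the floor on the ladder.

ΣF_y = 0: N_floor = 27×10 + 103×10 = 1300 N.

N_floor ≈ 1300 N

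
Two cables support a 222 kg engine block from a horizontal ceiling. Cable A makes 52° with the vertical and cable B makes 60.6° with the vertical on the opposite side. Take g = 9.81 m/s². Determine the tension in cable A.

T_A ≈ 2060 N

Angles from the horizontal: cable A is 90° − 52° = 38°, cable B is 90° − 60.6° = 29.4°.
Weight W = 222 × 9.81 = 2178 N acts straight down.
Horizontal: T_A cos 38° = T_B cos 29.4°  →  T_B = 0.9045 T_A.
Vertical: T_A sin 38° + T_B sin 29.4° = 2178.
Substituting the horizontal relation into the vertical equation gives 1.06 T_A = 2178, so T_A = 2055 N.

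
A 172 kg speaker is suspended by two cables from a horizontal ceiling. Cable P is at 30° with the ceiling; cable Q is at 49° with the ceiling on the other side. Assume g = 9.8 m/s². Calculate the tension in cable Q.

T_Q ≈ 1490 N

Weight W = 172 × 9.8 = 1686 N acts straight down.
Horizontal: T_P cos 30° = T_Q cos 49°  →  T_P = 0.7576 T_Q.
Vertical: T_P sin 30° + T_Q sin 49° = 1686.
Substituting the horizontal relation into the vertical equation gives 1.133 T_Q = 1686, so T_Q = 1487 N.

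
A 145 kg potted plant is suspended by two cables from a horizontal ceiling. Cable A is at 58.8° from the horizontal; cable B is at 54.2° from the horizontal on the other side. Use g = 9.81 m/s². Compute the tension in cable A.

Weight W = 145 × 9.81 = 1422 N acts straight down.
Horizontal: T_A cos 58.8° = T_B cos 54.2°  →  T_B = 0.8856 T_A.
Vertical: T_A sin 58.8° + T_B sin 54.2° = 1422.
Substituting the horizontal relation into the vertical equation gives 1.574 T_A = 1422, so T_A = 903.9 N.

T_A ≈ 904 N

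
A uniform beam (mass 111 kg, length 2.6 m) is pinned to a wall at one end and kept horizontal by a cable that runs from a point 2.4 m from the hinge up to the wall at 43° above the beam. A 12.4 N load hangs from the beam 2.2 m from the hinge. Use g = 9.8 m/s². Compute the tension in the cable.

Take torques about the hinge: T sin 43° · 2.4 = 111×9.8×1.3 + 12.4×2.2 = 1441.4 N·m.
So T = 1441.4 / (0.6820 × 2.4) = 880.64 N.

T ≈ 881 N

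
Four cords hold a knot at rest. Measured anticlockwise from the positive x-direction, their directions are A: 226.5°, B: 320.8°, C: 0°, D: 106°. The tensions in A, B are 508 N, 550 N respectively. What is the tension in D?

T_D ≈ 745 N

Resolve: ΣF_x = 508 cos 226.5° + 550 cos 320.8° + T_C cos 0° + T_D cos 106° = 0.
        ΣF_y = 508 sin 226.5° + 550 sin 320.8° + T_C sin 0° + T_D sin 106° = 0.
The known terms sum to (76.54, -716.1) N, so 1.0000 T_C − 0.2756 T_D = -76.54 and 0.0000 T_C + 0.9613 T_D = 716.1.
Solving simultaneously: T_C = 128.8 N, T_D = 745 N.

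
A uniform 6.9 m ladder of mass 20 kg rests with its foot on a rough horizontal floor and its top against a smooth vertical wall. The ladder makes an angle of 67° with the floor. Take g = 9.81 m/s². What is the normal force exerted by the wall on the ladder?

Torques about the foot: N_wall · 6.9 sin 67° = 20×9.81×3.45 cos 67° → N_wall = 41.641 N.

N_wall ≈ 41.6 N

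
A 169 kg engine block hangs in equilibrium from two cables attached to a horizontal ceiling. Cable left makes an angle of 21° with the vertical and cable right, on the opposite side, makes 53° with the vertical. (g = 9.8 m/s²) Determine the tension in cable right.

T_right ≈ 617 N

Angles from the horizontal: cable left is 90° − 21° = 69°, cable right is 90° − 53° = 37°.
Weight W = 169 × 9.8 = 1656 N acts straight down.
Horizontal: T_left cos 69° = T_right cos 37°  →  T_left = 2.229 T_right.
Vertical: T_left sin 69° + T_right sin 37° = 1656.
Substituting the horizontal relation into the vertical equation gives 2.682 T_right = 1656, so T_right = 617.4 N.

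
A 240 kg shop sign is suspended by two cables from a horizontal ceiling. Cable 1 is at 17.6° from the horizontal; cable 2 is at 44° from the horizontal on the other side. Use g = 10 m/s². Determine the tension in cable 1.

T_1 ≈ 1960 N

Weight W = 240 × 10 = 2400 N acts straight down.
Horizontal: T_1 cos 17.6° = T_2 cos 44°  →  T_2 = 1.325 T_1.
Vertical: T_1 sin 17.6° + T_2 sin 44° = 2400.
Substituting the horizontal relation into the vertical equation gives 1.223 T_1 = 2400, so T_1 = 1963 N.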